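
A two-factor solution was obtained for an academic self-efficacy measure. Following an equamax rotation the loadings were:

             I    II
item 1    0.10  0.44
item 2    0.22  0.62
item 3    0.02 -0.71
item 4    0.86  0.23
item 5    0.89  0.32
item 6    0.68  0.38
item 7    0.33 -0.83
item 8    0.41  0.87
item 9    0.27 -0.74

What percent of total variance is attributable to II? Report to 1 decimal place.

SS loadings for II = 0.44² + 0.62² + (-0.71)² + 0.23² + 0.32² + 0.38² + (-0.83)² + 0.87² + (-0.74)² = 3.3752
With 9 standardized items, total variance = 9. Proportion = 3.3752/9 = 0.3750 → 37.50%.

37.5%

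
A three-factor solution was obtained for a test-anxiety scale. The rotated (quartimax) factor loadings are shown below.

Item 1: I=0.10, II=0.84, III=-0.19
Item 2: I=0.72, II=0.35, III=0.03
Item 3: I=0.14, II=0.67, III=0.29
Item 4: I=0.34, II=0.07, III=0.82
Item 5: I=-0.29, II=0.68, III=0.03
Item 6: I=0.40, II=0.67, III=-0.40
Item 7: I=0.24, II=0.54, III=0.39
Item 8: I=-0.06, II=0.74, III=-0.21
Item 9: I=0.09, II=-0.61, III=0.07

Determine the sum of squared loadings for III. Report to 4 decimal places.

1.1555

SS loadings for III = (-0.19)² + 0.03² + 0.29² + 0.82² + 0.03² + (-0.40)² + 0.39² + (-0.21)² + 0.07² = 0.0361 + 0.0009 + 0.0841 + 0.6724 + 0.0009 + 0.1600 + 0.1521 + 0.0441 + 0.0049 = 1.1555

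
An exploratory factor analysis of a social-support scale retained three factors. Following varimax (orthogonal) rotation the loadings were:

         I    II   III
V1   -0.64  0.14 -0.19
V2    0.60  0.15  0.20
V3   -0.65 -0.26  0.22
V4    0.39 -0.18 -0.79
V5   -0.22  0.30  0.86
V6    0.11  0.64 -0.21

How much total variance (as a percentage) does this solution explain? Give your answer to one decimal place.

Communalities: 0.4653, 0.4225, 0.5385, 0.8086, 0.8780, 0.4658; Σh² = 3.5787.
Total variance with 6 standardized items is 6, so the solution explains 3.5787/6 = 0.5965 = 59.65%.

59.6%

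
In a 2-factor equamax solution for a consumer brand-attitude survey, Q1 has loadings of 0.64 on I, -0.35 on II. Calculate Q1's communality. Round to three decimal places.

h² = 0.64² + (-0.35)² = 0.4096 + 0.1225 = 0.5321

0.532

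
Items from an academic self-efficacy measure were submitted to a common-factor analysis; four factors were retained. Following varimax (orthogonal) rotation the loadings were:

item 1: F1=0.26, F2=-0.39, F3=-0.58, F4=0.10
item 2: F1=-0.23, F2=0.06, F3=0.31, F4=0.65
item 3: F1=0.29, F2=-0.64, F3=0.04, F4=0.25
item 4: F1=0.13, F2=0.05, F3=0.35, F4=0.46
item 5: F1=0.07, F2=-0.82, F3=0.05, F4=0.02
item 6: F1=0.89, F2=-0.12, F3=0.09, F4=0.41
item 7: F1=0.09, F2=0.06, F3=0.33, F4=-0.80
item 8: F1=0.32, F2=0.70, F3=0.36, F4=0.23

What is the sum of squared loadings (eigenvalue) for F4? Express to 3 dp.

SS loadings for F4 = 0.10² + 0.65² + 0.25² + 0.46² + 0.02² + 0.41² + (-0.80)² + 0.23² = 0.0100 + 0.4225 + 0.0625 + 0.2116 + 0.0004 + 0.1681 + 0.6400 + 0.0529 = 1.5680

1.568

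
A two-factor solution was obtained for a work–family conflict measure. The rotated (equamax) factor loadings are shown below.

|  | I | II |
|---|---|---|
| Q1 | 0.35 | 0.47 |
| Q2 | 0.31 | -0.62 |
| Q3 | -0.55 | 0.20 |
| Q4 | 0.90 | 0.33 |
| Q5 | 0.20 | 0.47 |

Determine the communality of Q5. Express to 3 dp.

h² = 0.20² + 0.47² = 0.0400 + 0.2209 = 0.2609

0.261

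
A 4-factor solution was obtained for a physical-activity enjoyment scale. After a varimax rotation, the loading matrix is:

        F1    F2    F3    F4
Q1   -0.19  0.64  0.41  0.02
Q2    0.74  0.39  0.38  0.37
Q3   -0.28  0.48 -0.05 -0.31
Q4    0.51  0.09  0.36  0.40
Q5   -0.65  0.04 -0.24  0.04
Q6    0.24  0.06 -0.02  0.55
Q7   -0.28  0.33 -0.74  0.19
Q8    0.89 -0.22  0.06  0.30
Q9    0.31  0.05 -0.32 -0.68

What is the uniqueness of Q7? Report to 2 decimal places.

0.23

h² = (-0.28)² + 0.33² + (-0.74)² + 0.19² = 0.0784 + 0.1089 + 0.5476 + 0.0361 = 0.7710
Uniqueness u² = 1 − h² = 1 − 0.7710 = 0.2290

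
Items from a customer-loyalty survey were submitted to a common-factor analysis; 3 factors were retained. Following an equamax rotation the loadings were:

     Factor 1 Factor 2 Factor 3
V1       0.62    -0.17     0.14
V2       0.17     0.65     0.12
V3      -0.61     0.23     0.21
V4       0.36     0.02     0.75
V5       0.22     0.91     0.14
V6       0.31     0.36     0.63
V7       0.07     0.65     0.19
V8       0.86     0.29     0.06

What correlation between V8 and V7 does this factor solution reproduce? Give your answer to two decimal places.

r̂ = Σ λ_i·λ_j across factors = (0.86)(0.07) + (0.29)(0.65) + (0.06)(0.19)
  = +0.0602 +0.1885 +0.0114 = 0.2601

0.26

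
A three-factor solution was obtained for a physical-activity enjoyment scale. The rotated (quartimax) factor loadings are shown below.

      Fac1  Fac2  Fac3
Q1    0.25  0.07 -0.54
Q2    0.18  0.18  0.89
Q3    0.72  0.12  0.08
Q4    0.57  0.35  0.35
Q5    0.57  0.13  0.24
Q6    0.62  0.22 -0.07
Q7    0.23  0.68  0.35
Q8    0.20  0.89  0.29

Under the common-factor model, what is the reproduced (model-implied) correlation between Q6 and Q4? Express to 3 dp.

r̂ = Σ λ_i·λ_j across factors = (0.62)(0.57) + (0.22)(0.35) + (-0.07)(0.35)
  = +0.3534 +0.0770 -0.0245 = 0.4059

0.406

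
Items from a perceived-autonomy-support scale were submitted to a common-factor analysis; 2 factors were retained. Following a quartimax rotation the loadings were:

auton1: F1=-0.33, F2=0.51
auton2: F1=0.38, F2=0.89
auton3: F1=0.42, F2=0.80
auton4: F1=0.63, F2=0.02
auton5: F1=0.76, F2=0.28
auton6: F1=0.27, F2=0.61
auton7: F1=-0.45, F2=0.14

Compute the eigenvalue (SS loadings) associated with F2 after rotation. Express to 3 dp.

2.163

SS loadings for F2 = 0.51² + 0.89² + 0.80² + 0.02² + 0.28² + 0.61² + 0.14² = 0.2601 + 0.7921 + 0.6400 + 0.0004 + 0.0784 + 0.3721 + 0.0196 = 2.1627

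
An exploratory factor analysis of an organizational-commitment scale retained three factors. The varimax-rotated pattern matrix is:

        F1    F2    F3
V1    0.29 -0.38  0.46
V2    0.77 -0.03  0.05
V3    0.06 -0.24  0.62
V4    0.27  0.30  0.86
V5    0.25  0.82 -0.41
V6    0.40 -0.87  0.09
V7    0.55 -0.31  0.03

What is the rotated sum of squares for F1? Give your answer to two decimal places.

1.28

SS loadings for F1 = 0.29² + 0.77² + 0.06² + 0.27² + 0.25² + 0.40² + 0.55² = 0.0841 + 0.5929 + 0.0036 + 0.0729 + 0.0625 + 0.1600 + 0.3025 = 1.2785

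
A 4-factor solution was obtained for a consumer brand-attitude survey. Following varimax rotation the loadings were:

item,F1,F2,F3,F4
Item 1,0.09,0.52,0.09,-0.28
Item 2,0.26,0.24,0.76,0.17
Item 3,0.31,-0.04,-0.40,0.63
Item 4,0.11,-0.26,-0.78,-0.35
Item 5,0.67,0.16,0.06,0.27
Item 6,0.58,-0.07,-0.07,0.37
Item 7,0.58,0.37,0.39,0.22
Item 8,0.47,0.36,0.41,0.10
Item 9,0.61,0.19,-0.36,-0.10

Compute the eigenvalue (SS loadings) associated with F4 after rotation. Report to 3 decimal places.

0.905

SS loadings for F4 = (-0.28)² + 0.17² + 0.63² + (-0.35)² + 0.27² + 0.37² + 0.22² + 0.10² + (-0.10)² = 0.0784 + 0.0289 + 0.3969 + 0.1225 + 0.0729 + 0.1369 + 0.0484 + 0.0100 + 0.0100 = 0.9049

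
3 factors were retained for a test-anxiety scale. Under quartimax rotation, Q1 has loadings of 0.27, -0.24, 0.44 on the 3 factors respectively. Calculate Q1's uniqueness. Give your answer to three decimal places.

h² = 0.27² + (-0.24)² + 0.44² = 0.0729 + 0.0576 + 0.1936 = 0.3241
Uniqueness u² = 1 − h² = 1 − 0.3241 = 0.6759

0.676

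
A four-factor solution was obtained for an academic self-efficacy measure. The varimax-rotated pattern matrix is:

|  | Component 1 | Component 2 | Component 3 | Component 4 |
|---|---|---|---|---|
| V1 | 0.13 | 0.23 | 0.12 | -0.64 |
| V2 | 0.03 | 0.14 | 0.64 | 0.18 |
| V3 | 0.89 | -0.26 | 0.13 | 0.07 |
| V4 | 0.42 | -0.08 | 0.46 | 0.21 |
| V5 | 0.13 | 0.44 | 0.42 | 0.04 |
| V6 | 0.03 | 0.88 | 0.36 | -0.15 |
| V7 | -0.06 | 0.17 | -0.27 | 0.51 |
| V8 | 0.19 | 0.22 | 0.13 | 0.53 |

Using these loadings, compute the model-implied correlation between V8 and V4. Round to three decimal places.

0.233

r̂ = Σ λ_i·λ_j across factors = (0.19)(0.42) + (0.22)(-0.08) + (0.13)(0.46) + (0.53)(0.21)
  = +0.0798 -0.0176 +0.0598 +0.1113 = 0.2333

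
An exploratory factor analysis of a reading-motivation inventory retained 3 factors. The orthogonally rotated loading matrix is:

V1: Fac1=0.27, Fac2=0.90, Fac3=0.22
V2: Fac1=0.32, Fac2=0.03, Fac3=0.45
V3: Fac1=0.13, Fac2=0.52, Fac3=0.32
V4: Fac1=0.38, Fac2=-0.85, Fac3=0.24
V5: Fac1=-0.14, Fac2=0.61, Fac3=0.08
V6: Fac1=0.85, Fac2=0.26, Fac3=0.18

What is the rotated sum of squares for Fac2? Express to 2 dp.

2.24

SS loadings for Fac2 = 0.90² + 0.03² + 0.52² + (-0.85)² + 0.61² + 0.26² = 0.8100 + 0.0009 + 0.2704 + 0.7225 + 0.3721 + 0.0676 = 2.2435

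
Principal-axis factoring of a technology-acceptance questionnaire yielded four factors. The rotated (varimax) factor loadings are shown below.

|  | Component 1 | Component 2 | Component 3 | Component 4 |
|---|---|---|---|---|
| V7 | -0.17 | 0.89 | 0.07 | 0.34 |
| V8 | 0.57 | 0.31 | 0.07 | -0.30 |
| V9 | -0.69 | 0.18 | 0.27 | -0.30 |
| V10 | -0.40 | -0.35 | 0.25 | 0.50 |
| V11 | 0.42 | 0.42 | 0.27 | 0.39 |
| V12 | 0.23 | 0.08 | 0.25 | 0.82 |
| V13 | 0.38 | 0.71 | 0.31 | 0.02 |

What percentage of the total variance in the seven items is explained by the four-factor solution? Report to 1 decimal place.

SS loadings by factor: 1.3636, 1.7300, 0.3767, 1.3705; total = 4.8408.
Total variance with 7 standardized items is 7, so the solution explains 4.8408/7 = 0.6915 = 69.15%.

69.2%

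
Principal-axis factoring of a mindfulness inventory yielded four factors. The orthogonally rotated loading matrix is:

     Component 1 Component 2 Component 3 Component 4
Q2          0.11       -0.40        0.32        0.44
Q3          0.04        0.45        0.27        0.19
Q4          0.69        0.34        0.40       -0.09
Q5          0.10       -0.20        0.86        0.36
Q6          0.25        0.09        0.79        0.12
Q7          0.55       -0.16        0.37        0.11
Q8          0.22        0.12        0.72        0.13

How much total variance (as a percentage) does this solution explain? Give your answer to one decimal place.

Communalities: 0.4681, 0.3131, 0.7598, 0.9192, 0.7091, 0.4771, 0.5981; Σh² = 4.2445.
Total variance with 7 standardized items is 7, so the solution explains 4.2445/7 = 0.6064 = 60.64%.

60.6%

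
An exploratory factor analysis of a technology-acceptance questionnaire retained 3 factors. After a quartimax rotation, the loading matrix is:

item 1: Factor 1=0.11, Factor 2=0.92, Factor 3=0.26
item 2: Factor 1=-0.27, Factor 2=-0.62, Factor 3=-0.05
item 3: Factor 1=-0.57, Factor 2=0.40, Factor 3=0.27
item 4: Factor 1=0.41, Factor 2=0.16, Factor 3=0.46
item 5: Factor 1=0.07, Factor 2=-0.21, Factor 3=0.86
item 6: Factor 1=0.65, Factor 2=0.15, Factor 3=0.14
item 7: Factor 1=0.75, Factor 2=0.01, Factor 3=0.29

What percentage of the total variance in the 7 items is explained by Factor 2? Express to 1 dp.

21.2%

SS loadings for Factor 2 = 0.92² + (-0.62)² + 0.40² + 0.16² + (-0.21)² + 0.15² + 0.01² = 1.4831
With 7 standardized items, total variance = 7. Proportion = 1.4831/7 = 0.2119 → 21.19%.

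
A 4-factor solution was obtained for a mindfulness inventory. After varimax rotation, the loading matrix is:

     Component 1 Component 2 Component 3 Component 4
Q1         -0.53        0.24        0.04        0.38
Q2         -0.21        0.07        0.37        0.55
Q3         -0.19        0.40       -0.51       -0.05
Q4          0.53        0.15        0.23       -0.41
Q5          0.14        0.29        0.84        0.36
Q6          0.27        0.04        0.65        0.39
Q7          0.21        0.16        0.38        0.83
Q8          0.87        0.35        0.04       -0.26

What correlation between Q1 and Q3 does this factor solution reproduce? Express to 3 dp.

r̂ = Σ λ_i·λ_j across factors = (-0.53)(-0.19) + (0.24)(0.40) + (0.04)(-0.51) + (0.38)(-0.05)
  = +0.1007 +0.0960 -0.0204 -0.0190 = 0.1573

0.157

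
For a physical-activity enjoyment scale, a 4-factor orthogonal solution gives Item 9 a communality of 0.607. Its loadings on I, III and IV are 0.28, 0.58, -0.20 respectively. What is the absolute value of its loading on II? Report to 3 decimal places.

Under orthogonal rotation h² = Σλ², so λ_II² = h² − (0.4548) = 0.607 − 0.4548 = 0.1522.
|λ| = √0.1522 = 0.3901.

0.390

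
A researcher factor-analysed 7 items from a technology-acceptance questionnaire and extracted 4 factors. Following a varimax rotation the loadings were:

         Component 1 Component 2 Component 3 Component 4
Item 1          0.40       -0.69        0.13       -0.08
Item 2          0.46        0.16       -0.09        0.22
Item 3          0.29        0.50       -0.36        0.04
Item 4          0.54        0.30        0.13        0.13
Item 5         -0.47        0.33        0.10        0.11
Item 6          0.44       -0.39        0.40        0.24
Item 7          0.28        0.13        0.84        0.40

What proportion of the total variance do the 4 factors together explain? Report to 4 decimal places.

SS loadings by factor: 1.2402, 1.1196, 1.0471, 0.3030; total = 3.7099.
Total variance with 7 standardized items is 7, so the solution explains 3.7099/7 = 0.5300.

0.5300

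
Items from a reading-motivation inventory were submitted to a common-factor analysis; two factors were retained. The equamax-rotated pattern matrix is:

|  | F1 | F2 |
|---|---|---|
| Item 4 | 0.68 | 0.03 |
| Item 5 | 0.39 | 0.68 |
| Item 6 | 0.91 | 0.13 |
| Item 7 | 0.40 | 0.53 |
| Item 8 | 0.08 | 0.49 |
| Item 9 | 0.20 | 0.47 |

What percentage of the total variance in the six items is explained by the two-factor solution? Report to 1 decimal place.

47.9%

SS loadings by factor: 1.6490, 1.2221; total = 2.8711.
Total variance with 6 standardized items is 6, so the solution explains 2.8711/6 = 0.4785 = 47.85%.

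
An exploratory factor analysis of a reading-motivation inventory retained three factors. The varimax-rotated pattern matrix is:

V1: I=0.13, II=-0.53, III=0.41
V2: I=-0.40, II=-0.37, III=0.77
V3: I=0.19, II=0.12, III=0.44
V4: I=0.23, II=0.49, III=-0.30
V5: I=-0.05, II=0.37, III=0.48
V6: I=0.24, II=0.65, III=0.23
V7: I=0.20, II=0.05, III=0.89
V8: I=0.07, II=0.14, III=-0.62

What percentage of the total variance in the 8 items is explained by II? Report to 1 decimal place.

15.7%

SS loadings for II = (-0.53)² + (-0.37)² + 0.12² + 0.49² + 0.37² + 0.65² + 0.05² + 0.14² = 1.2538
With 8 standardized items, total variance = 8. Proportion = 1.2538/8 = 0.1567 → 15.67%.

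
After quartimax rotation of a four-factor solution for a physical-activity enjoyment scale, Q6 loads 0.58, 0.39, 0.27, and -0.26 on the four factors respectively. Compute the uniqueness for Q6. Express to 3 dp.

0.371

h² = 0.58² + 0.39² + 0.27² + (-0.26)² = 0.3364 + 0.1521 + 0.0729 + 0.0676 = 0.6290
Uniqueness u² = 1 − h² = 1 − 0.6290 = 0.3710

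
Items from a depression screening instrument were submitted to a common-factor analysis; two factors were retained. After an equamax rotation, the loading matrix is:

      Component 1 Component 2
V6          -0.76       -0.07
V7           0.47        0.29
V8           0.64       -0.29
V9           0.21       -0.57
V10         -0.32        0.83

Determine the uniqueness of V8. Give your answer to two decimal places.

0.51

h² = 0.64² + (-0.29)² = 0.4096 + 0.0841 = 0.4937
Uniqueness u² = 1 − h² = 1 − 0.4937 = 0.5063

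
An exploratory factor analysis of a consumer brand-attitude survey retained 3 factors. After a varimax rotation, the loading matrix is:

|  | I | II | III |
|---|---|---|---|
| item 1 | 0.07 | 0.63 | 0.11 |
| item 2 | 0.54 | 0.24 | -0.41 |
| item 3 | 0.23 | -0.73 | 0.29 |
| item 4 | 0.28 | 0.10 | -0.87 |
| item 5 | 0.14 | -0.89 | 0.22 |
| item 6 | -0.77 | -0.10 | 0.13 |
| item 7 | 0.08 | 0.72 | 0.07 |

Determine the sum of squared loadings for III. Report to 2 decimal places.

SS loadings for III = 0.11² + (-0.41)² + 0.29² + (-0.87)² + 0.22² + 0.13² + 0.07² = 0.0121 + 0.1681 + 0.0841 + 0.7569 + 0.0484 + 0.0169 + 0.0049 = 1.0914

1.09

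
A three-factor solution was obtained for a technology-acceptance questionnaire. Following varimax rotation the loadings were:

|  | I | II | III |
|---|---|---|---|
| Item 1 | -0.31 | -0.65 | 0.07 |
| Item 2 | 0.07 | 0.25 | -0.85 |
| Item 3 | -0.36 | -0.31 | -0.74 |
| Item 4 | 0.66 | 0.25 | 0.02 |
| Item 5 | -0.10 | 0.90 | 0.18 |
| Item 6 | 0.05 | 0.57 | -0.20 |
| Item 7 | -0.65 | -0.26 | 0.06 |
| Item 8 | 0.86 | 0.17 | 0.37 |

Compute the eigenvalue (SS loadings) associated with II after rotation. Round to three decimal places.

1.875

SS loadings for II = (-0.65)² + 0.25² + (-0.31)² + 0.25² + 0.90² + 0.57² + (-0.26)² + 0.17² = 0.4225 + 0.0625 + 0.0961 + 0.0625 + 0.8100 + 0.3249 + 0.0676 + 0.0289 = 1.8750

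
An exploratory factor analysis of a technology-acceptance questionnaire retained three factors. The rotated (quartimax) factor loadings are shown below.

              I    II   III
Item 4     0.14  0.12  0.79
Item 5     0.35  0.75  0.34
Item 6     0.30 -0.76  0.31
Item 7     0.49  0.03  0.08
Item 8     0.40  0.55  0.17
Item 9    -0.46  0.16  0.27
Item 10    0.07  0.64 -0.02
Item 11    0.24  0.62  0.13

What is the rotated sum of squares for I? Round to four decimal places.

SS loadings for I = 0.14² + 0.35² + 0.30² + 0.49² + 0.40² + (-0.46)² + 0.07² + 0.24² = 0.0196 + 0.1225 + 0.0900 + 0.2401 + 0.1600 + 0.2116 + 0.0049 + 0.0576 = 0.9063

0.9063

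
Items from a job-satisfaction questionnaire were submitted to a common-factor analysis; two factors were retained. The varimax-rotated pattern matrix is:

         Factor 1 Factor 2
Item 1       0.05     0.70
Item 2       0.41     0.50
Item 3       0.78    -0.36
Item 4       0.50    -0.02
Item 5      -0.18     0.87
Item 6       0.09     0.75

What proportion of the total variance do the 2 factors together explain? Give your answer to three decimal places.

SS loadings by factor: 1.0695, 2.1894; total = 3.2589.
Total variance with 6 standardized items is 6, so the solution explains 3.2589/6 = 0.5431.

0.543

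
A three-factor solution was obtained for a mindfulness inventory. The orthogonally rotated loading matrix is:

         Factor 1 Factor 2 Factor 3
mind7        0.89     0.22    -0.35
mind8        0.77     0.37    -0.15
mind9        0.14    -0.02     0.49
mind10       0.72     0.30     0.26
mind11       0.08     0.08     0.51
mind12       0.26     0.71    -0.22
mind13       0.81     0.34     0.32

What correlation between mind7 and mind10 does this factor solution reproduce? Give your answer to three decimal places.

r̂ = Σ λ_i·λ_j across factors = (0.89)(0.72) + (0.22)(0.30) + (-0.35)(0.26)
  = +0.6408 +0.0660 -0.0910 = 0.6158

0.616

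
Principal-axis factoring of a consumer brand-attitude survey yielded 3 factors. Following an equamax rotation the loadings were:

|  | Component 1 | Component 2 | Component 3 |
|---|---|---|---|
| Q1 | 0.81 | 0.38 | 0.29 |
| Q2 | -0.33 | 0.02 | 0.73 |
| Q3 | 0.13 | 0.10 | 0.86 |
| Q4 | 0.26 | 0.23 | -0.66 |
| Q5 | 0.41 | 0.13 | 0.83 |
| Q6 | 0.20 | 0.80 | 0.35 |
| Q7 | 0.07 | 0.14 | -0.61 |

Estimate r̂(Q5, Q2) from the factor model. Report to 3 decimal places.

r̂ = Σ λ_i·λ_j across factors = (0.41)(-0.33) + (0.13)(0.02) + (0.83)(0.73)
  = -0.1353 +0.0026 +0.6059 = 0.4732

0.473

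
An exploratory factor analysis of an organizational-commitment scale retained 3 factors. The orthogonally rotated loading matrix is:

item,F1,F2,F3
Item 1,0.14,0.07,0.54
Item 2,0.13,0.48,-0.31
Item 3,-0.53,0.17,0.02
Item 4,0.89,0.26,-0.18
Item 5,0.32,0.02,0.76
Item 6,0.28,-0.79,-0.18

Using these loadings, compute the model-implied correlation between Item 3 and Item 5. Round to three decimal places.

r̂ = Σ λ_i·λ_j across factors = (-0.53)(0.32) + (0.17)(0.02) + (0.02)(0.76)
  = -0.1696 +0.0034 +0.0152 = -0.1510

-0.151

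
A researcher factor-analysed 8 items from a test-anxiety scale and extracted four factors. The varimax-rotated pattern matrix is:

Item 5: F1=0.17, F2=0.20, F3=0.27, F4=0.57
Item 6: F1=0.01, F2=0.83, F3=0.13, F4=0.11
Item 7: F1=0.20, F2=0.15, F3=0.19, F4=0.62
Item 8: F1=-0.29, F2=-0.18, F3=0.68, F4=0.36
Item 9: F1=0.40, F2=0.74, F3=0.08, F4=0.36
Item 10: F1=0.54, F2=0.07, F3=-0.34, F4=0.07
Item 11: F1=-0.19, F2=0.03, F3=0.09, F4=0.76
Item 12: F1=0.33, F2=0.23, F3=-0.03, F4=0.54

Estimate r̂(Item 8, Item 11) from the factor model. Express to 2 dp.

0.38

r̂ = Σ λ_i·λ_j across factors = (-0.29)(-0.19) + (-0.18)(0.03) + (0.68)(0.09) + (0.36)(0.76)
  = +0.0551 -0.0054 +0.0612 +0.2736 = 0.3845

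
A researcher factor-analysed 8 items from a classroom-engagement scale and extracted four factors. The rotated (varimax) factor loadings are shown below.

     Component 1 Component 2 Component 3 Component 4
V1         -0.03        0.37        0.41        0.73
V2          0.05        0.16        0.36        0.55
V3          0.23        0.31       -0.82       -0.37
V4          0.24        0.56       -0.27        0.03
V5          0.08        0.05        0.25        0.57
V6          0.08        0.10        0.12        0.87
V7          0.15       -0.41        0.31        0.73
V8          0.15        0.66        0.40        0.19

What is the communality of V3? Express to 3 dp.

0.958

h² = 0.23² + 0.31² + (-0.82)² + (-0.37)² = 0.0529 + 0.0961 + 0.6724 + 0.1369 = 0.9583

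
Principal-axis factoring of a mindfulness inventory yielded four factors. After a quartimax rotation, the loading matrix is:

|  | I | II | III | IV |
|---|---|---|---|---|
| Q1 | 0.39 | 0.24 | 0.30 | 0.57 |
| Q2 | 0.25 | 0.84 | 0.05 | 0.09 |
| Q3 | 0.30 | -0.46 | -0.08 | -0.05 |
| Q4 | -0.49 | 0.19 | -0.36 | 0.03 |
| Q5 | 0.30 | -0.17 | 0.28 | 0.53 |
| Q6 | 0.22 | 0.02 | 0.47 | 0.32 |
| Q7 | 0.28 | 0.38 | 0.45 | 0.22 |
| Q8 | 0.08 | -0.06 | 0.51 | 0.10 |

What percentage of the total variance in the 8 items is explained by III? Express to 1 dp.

12.4%

SS loadings for III = 0.30² + 0.05² + (-0.08)² + (-0.36)² + 0.28² + 0.47² + 0.45² + 0.51² = 0.9904
With 8 standardized items, total variance = 8. Proportion = 0.9904/8 = 0.1238 → 12.38%.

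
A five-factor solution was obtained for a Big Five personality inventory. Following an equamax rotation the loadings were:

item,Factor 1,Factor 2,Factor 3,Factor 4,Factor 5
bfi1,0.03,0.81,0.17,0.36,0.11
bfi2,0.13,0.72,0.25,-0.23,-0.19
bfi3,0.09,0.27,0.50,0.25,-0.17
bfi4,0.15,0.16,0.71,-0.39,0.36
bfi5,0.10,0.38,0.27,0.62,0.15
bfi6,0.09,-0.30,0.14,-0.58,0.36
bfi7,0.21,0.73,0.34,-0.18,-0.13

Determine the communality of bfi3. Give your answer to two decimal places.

h² = 0.09² + 0.27² + 0.50² + 0.25² + (-0.17)² = 0.0081 + 0.0729 + 0.2500 + 0.0625 + 0.0289 = 0.4224

0.42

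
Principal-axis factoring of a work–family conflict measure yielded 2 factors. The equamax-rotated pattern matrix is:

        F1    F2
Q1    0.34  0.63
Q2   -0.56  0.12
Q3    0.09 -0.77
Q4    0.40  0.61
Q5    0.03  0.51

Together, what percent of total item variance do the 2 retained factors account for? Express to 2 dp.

44.69%

Communalities: 0.5125, 0.3280, 0.6010, 0.5321, 0.2610; Σh² = 2.2346.
Total variance with 5 standardized items is 5, so the solution explains 2.2346/5 = 0.4469 = 44.69%.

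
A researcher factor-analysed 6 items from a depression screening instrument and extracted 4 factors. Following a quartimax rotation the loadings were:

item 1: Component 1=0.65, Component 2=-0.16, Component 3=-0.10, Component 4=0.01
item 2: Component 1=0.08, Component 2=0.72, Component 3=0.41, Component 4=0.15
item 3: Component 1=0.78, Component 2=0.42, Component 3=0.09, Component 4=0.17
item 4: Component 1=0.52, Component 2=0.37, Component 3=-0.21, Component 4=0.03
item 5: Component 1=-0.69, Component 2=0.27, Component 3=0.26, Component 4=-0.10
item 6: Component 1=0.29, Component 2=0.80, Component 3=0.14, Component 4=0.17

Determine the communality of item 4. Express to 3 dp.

0.452

h² = 0.52² + 0.37² + (-0.21)² + 0.03² = 0.2704 + 0.1369 + 0.0441 + 0.0009 = 0.4523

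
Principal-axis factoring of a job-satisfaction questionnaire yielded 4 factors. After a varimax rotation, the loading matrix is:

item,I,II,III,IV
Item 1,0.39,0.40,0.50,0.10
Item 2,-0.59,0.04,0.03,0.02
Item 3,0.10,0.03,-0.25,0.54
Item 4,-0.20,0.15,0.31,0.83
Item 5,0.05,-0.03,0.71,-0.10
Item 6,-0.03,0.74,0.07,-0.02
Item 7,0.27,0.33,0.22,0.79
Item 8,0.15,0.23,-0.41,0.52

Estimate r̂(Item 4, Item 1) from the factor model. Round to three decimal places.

r̂ = Σ λ_i·λ_j across factors = (-0.20)(0.39) + (0.15)(0.40) + (0.31)(0.50) + (0.83)(0.10)
  = -0.0780 +0.0600 +0.1550 +0.0830 = 0.2200

0.220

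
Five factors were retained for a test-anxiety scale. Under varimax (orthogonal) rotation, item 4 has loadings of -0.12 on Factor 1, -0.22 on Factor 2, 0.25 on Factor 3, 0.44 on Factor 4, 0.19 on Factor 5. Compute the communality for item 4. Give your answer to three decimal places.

0.355

h² = (-0.12)² + (-0.22)² + 0.25² + 0.44² + 0.19² = 0.0144 + 0.0484 + 0.0625 + 0.1936 + 0.0361 = 0.3550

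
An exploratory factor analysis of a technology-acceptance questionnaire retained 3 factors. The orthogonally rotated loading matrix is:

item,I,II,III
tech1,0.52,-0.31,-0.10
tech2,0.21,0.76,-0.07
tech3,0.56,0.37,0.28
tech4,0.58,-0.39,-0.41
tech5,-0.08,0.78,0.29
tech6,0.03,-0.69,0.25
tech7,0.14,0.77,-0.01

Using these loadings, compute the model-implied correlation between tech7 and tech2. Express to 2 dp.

0.62

r̂ = Σ λ_i·λ_j across factors = (0.14)(0.21) + (0.77)(0.76) + (-0.01)(-0.07)
  = +0.0294 +0.5852 +0.0007 = 0.6153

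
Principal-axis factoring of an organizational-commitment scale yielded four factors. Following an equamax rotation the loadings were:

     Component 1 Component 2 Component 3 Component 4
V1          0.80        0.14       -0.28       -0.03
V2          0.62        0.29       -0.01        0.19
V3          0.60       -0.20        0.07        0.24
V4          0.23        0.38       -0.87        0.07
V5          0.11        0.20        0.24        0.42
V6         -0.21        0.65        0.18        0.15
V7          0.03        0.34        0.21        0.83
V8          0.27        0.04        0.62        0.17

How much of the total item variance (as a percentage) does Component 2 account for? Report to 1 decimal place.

10.8%

SS loadings for Component 2 = 0.14² + 0.29² + (-0.20)² + 0.38² + 0.20² + 0.65² + 0.34² + 0.04² = 0.8678
With 8 standardized items, total variance = 8. Proportion = 0.8678/8 = 0.1085 → 10.85%.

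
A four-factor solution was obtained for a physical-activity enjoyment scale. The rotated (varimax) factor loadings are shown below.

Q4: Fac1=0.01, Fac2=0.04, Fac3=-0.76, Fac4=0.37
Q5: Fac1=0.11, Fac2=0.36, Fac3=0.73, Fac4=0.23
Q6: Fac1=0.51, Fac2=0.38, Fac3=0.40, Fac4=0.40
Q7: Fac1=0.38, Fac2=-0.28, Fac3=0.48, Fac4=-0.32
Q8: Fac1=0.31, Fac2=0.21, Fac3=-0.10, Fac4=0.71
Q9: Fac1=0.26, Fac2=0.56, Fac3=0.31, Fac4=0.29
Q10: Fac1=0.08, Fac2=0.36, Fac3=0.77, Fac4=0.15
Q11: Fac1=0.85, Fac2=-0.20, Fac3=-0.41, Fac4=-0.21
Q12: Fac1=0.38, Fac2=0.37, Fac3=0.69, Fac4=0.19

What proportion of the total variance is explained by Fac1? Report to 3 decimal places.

SS loadings for Fac1 = 0.01² + 0.11² + 0.51² + 0.38² + 0.31² + 0.26² + 0.08² + 0.85² + 0.38² = 1.4537
Proportion of variance = 1.4537 / 9 = 0.1615.

0.162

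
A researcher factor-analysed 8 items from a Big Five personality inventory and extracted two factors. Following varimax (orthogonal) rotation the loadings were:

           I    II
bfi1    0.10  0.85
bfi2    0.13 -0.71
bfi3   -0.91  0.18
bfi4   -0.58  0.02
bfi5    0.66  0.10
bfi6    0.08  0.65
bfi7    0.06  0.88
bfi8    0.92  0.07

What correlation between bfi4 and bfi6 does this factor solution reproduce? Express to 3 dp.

r̂ = Σ λ_i·λ_j across factors = (-0.58)(0.08) + (0.02)(0.65)
  = -0.0464 +0.0130 = -0.0334

-0.033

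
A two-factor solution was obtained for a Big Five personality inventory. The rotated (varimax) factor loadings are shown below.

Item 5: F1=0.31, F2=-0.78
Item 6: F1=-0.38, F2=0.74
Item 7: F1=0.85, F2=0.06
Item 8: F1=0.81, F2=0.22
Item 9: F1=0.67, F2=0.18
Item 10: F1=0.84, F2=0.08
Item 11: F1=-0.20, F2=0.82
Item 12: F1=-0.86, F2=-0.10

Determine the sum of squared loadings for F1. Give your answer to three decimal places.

SS loadings for F1 = 0.31² + (-0.38)² + 0.85² + 0.81² + 0.67² + 0.84² + (-0.20)² + (-0.86)² = 0.0961 + 0.1444 + 0.7225 + 0.6561 + 0.4489 + 0.7056 + 0.0400 + 0.7396 = 3.5532

3.553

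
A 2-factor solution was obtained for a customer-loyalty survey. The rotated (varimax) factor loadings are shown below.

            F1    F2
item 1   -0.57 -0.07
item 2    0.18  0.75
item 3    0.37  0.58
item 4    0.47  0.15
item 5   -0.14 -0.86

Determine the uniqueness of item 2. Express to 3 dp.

h² = 0.18² + 0.75² = 0.0324 + 0.5625 = 0.5949
Uniqueness u² = 1 − h² = 1 − 0.5949 = 0.4051

0.405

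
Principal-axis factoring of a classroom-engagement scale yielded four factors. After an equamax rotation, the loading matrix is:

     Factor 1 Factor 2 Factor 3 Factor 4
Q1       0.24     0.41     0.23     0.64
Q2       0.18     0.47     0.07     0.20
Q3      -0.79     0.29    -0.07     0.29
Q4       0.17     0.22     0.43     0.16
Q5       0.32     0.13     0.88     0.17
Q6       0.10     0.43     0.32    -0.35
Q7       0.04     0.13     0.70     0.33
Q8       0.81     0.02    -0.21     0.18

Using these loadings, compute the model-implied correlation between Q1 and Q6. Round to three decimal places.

0.050

r̂ = Σ λ_i·λ_j across factors = (0.24)(0.10) + (0.41)(0.43) + (0.23)(0.32) + (0.64)(-0.35)
  = +0.0240 +0.1763 +0.0736 -0.2240 = 0.0499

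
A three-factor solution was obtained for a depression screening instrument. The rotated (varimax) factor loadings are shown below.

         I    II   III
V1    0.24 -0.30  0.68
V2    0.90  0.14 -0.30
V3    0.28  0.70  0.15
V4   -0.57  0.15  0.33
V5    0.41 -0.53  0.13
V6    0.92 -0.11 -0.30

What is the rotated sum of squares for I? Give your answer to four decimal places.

2.2854

SS loadings for I = 0.24² + 0.90² + 0.28² + (-0.57)² + 0.41² + 0.92² = 0.0576 + 0.8100 + 0.0784 + 0.3249 + 0.1681 + 0.8464 = 2.2854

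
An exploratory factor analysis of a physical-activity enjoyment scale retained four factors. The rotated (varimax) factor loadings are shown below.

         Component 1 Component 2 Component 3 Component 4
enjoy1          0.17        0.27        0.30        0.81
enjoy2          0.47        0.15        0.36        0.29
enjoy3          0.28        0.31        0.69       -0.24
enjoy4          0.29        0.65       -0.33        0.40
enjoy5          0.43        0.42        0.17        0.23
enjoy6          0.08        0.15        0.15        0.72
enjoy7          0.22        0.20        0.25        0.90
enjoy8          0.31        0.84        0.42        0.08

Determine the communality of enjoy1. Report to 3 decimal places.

0.848

h² = 0.17² + 0.27² + 0.30² + 0.81² = 0.0289 + 0.0729 + 0.0900 + 0.6561 = 0.8479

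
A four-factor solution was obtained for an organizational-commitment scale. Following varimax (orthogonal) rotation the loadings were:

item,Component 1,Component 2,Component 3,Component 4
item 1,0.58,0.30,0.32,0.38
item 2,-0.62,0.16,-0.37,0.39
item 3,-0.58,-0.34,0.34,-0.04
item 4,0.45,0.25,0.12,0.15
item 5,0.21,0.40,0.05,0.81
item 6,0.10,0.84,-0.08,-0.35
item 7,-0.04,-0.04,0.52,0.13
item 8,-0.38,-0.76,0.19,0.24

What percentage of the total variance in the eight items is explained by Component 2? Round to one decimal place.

SS loadings for Component 2 = 0.30² + 0.16² + (-0.34)² + 0.25² + 0.40² + 0.84² + (-0.04)² + (-0.76)² = 1.7385
With 8 standardized items, total variance = 8. Proportion = 1.7385/8 = 0.2173 → 21.73%.

21.7%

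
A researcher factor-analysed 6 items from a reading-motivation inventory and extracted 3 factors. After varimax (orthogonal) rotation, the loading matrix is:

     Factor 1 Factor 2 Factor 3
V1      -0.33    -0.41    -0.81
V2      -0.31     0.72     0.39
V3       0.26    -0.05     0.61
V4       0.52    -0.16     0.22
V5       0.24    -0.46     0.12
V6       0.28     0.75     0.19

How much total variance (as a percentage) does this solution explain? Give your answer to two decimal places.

Communalities: 0.9331, 0.7666, 0.4422, 0.3444, 0.2836, 0.6770; Σh² = 3.4469.
Total variance with 6 standardized items is 6, so the solution explains 3.4469/6 = 0.5745 = 57.45%.

57.45%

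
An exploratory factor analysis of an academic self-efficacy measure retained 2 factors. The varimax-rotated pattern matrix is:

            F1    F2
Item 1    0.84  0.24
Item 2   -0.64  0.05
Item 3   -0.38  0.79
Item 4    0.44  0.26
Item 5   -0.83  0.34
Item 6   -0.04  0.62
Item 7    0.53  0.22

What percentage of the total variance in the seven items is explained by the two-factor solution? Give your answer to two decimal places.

53.21%

Communalities: 0.7632, 0.4121, 0.7685, 0.2612, 0.8045, 0.3860, 0.3293; Σh² = 3.7248.
Total variance with 7 standardized items is 7, so the solution explains 3.7248/7 = 0.5321 = 53.21%.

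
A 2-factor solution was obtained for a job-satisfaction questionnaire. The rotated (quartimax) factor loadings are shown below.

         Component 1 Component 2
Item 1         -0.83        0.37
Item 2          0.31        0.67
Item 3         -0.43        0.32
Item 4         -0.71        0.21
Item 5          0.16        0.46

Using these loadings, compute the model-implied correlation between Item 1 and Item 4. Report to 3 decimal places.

r̂ = Σ λ_i·λ_j across factors = (-0.83)(-0.71) + (0.37)(0.21)
  = +0.5893 +0.0777 = 0.6670

0.667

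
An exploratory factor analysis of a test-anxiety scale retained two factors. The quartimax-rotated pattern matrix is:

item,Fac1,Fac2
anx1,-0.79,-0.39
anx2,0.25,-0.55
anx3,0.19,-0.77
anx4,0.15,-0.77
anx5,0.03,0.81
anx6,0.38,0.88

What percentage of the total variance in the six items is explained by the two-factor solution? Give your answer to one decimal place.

66.0%

Communalities: 0.7762, 0.3650, 0.6290, 0.6154, 0.6570, 0.9188; Σh² = 3.9614.
Total variance with 6 standardized items is 6, so the solution explains 3.9614/6 = 0.6602 = 66.02%.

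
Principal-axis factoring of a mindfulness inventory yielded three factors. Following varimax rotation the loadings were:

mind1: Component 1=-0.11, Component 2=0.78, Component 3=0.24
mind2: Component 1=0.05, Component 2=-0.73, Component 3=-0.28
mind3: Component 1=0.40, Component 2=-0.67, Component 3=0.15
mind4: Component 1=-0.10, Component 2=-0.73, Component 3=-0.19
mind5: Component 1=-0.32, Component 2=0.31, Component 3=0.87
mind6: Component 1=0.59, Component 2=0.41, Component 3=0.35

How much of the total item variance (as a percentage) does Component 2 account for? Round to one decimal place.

SS loadings for Component 2 = 0.78² + (-0.73)² + (-0.67)² + (-0.73)² + 0.31² + 0.41² = 2.3873
With 6 standardized items, total variance = 6. Proportion = 2.3873/6 = 0.3979 → 39.79%.

39.8%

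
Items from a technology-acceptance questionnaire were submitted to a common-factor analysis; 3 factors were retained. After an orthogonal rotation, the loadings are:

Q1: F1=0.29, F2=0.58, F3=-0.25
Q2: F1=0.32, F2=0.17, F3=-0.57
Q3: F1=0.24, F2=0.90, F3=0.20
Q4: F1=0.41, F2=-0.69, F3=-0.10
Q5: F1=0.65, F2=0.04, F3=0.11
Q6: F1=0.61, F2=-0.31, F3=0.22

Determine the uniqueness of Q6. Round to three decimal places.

0.483

h² = 0.61² + (-0.31)² + 0.22² = 0.3721 + 0.0961 + 0.0484 = 0.5166
Uniqueness u² = 1 − h² = 1 − 0.5166 = 0.4834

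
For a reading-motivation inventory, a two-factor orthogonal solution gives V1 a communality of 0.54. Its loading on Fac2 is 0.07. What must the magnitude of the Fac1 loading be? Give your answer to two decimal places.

Under orthogonal rotation h² = Σλ², so λ_Fac1² = h² − (0.0049) = 0.54 − 0.0049 = 0.5351.
|λ| = √0.5351 = 0.7315.

0.73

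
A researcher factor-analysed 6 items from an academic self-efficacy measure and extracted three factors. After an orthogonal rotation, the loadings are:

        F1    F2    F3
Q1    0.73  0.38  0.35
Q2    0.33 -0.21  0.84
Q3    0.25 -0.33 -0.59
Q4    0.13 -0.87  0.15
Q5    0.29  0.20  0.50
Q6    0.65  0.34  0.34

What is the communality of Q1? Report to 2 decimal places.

h² = 0.73² + 0.38² + 0.35² = 0.5329 + 0.1444 + 0.1225 = 0.7998

0.80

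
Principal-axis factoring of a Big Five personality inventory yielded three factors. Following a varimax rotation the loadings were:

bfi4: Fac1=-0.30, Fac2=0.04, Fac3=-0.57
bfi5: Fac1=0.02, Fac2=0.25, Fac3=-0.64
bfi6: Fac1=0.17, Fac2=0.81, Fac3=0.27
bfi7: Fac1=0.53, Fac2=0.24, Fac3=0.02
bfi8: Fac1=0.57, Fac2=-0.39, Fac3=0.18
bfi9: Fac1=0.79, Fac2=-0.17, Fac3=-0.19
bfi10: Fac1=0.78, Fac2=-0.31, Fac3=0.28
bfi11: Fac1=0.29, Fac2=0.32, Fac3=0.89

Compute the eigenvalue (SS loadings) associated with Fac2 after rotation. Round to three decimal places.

SS loadings for Fac2 = 0.04² + 0.25² + 0.81² + 0.24² + (-0.39)² + (-0.17)² + (-0.31)² + 0.32² = 0.0016 + 0.0625 + 0.6561 + 0.0576 + 0.1521 + 0.0289 + 0.0961 + 0.1024 = 1.1573

1.157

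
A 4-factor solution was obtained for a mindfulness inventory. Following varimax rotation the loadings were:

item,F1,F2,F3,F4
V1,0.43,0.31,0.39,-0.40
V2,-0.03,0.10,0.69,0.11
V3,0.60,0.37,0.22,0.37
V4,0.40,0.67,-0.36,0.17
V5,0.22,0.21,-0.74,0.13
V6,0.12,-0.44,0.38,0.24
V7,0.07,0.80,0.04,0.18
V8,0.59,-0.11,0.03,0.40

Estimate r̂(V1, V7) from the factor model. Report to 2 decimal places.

r̂ = Σ λ_i·λ_j across factors = (0.43)(0.07) + (0.31)(0.80) + (0.39)(0.04) + (-0.40)(0.18)
  = +0.0301 +0.2480 +0.0156 -0.0720 = 0.2217

0.22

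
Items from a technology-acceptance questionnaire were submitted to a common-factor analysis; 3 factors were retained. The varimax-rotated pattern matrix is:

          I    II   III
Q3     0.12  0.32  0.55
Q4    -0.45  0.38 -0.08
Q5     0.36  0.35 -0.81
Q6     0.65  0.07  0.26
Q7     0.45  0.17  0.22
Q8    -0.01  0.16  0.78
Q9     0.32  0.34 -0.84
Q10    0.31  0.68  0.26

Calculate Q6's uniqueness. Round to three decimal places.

0.505

h² = 0.65² + 0.07² + 0.26² = 0.4225 + 0.0049 + 0.0676 = 0.4950
Uniqueness u² = 1 − h² = 1 − 0.4950 = 0.5050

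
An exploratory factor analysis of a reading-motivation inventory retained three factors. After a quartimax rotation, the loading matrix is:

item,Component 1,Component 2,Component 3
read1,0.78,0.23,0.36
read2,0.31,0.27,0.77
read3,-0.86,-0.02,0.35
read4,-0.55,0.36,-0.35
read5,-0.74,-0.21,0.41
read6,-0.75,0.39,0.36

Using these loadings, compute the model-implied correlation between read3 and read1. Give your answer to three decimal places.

r̂ = Σ λ_i·λ_j across factors = (-0.86)(0.78) + (-0.02)(0.23) + (0.35)(0.36)
  = -0.6708 -0.0046 +0.1260 = -0.5494

-0.549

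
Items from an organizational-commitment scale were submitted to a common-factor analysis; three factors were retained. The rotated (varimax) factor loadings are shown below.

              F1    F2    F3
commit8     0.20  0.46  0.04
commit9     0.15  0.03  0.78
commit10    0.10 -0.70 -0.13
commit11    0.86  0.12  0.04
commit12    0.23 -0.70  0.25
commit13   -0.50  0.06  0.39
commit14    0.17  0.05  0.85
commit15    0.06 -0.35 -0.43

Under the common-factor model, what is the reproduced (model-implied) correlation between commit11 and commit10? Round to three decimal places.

r̂ = Σ λ_i·λ_j across factors = (0.86)(0.10) + (0.12)(-0.70) + (0.04)(-0.13)
  = +0.0860 -0.0840 -0.0052 = -0.0032

-0.003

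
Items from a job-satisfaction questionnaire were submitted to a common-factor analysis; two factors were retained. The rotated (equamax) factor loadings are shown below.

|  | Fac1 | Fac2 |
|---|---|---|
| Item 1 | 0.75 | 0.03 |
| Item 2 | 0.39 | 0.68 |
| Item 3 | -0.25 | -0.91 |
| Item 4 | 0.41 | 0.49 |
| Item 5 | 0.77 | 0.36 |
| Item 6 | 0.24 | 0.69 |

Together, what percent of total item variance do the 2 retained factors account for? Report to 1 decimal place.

Communalities: 0.5634, 0.6145, 0.8906, 0.4082, 0.7225, 0.5337; Σh² = 3.7329.
Total variance with 6 standardized items is 6, so the solution explains 3.7329/6 = 0.6221 = 62.21%.

62.2%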